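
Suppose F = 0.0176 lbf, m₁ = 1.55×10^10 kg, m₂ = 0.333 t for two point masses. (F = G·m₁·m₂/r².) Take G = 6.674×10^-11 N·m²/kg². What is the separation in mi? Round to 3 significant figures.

Rearranging F = G·m₁·m₂/r² for r: r = √(G·m₁m₂/F).
F = 0.0176 lbf = 0.07829 N; m₁ = 1.55×10^10 kg; m₂ = 0.333 t = 333.0 kg; G = 6.674×10^-11 N·m²/kg².
r = 66.33 m
66.33 m × (1 mi / 1609 m) = 0.04122 mi

0.0412 mi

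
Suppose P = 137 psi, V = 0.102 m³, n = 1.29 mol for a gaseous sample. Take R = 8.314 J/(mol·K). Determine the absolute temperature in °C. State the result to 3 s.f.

Solving PV = nRT for T: T = PV/(nR).
P = 137 psi = 9.446×10^5 Pa; V = 0.102 m³; n = 1.29 mol; R = 8.314 J/(mol·K).
T = 8983 K
8983 K − 273.15 = 8710 °C

8710 °C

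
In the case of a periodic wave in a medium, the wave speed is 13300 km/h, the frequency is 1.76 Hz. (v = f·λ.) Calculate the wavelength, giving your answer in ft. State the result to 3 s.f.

Solving v = f·λ for λ: λ = v/f.
v = 13300 km/h = 3694 m/s; f = 1.76 Hz.
λ = 2099 m
2099 m × (1 ft / 0.3048 m) = 6887 ft

6890 ft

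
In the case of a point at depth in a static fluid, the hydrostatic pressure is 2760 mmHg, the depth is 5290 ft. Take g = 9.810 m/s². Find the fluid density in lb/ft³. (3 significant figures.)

Solving P = ρ·g·h for ρ: ρ = P/(g·h).
P = 2760 mmHg = 3.680×10^5 Pa; h = 5290 ft = 1612 m; g = 9.810 m/s².
ρ = 23.26 kg/m³
23.26 kg/m³ × (1 lb/ft³ / 16.02 kg/m³) = 1.452 lb/ft³

1.45 lb/ft³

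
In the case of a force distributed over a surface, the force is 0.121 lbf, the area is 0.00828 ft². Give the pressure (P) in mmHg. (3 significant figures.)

P is given directly by: P = F/A.
F = 0.121 lbf = 0.5382 N; A = 0.00828 ft² = 7.692×10^-4 m².
P = 699.7 Pa
699.7 Pa × (1 mmHg / 133.3 Pa) = 5.248 mmHg

5.25 mmHg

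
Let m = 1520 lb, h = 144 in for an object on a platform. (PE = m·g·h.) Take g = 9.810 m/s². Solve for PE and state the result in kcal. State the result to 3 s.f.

5.91 kcal

PE is given directly by: PE = mgh.
m = 1520 lb = 689.5 kg; h = 144 in = 3.658 m; g = 9.810 m/s².
PE = 24739 J  (the unit combination reduces to kg·m²/s² = J)
24739 J × (1 kcal / 4184 J) = 5.913 kcal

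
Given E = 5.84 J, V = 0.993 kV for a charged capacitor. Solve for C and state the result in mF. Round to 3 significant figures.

Rearranging: C = 2E/V².
E = 5.84 J; V = 0.993 kV = 993.0 V.
C = 1.185×10^-5 F
1.185×10^-5 F × (1 mF / 0.001000 F) = 0.01185 mF

0.0118 mF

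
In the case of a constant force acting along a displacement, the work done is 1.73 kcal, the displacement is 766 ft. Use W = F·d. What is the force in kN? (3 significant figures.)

Rearranging: F = W/d.
W = 1.73 kcal = 7238 J; d = 766 ft = 233.5 m.
F = 31.00 N
31.00 N × (1 kN / 1000 N) = 0.03100 kN

0.0310 kN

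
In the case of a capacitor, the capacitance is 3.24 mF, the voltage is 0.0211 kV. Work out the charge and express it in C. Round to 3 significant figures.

Solving C = Q/V for Q: Q = CV.
C = 3.24 mF = 0.003240 F; V = 0.0211 kV = 21.10 V.
Q = 0.06836 C  (the unit combination reduces to A·s = C)

0.0684 C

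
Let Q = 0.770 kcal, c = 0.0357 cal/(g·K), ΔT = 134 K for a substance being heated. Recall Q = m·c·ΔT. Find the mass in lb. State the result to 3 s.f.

Solving Q = m·c·ΔT for m: m = Q/(c·ΔT).
Q = 0.770 kcal = 3222 J; c = 0.0357 cal/(g·K) = 149.4 J/(kg·K); ΔT = 134 K.
m = 0.1610 kg
0.1610 kg × (1 lb / 0.4536 kg) = 0.3549 lb

0.355 lb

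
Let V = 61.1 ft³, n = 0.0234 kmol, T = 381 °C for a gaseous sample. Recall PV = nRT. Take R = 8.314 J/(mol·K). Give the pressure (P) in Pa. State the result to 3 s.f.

73600 Pa

P is given directly by: P = nRT/V.
V = 61.1 ft³ = 1.730 m³; n = 0.0234 kmol = 23.40 mol; T = 381 °C = 654.1 K; R = 8.314 J/(mol·K).
P = 73556 Pa  (the unit combination reduces to kg/(m·s²) = Pa)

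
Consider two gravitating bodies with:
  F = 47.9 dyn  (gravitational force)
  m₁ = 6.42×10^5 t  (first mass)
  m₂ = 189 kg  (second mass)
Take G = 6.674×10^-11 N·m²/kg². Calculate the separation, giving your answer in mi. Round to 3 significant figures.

0.0808 mi

From Newton's law of gravitation: r = √(G·m₁m₂/F).
F = 47.9 dyn = 4.790×10^-4 N; m₁ = 6.42×10^5 t = 6.420×10^8 kg; m₂ = 189 kg; G = 6.674×10^-11 N·m²/kg².
r = 130.0 m
130.0 m × (1 mi / 1609 m) = 0.08079 mi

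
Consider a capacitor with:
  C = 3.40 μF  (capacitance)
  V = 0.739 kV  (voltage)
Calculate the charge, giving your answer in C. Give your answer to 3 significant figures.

Solving C = Q/V for Q: Q = CV.
C = 3.40 μF = 3.400×10^-6 F; V = 0.739 kV = 739.0 V.
Q = 0.002513 C

0.00251 C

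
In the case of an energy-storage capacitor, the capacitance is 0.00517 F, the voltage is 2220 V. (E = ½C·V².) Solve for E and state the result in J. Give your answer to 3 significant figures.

Directly: E = ½CV².
C = 0.00517 F; V = 2220 V.
E = 12740 J

12700 J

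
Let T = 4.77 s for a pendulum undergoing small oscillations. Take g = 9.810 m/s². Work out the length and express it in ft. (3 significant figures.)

Rearranging: L = g·(T/2π)².
T = 4.77 s; g = 9.810 m/s².
L = 5.654 m
5.654 m × (1 ft / 0.3048 m) = 18.55 ft

18.5 ft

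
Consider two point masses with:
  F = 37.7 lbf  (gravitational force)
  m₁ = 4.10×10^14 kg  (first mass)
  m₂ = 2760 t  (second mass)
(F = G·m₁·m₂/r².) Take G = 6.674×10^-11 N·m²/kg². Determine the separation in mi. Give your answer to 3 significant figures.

From Newton's law of gravitation: r = √(G·m₁m₂/F).
F = 37.7 lbf = 167.7 N; m₁ = 4.10×10^14 kg; m₂ = 2760 t = 2.760×10^6 kg; G = 6.674×10^-11 N·m²/kg².
r = 21221 m
21221 m × (1 mi / 1609 m) = 13.19 mi

13.2 mi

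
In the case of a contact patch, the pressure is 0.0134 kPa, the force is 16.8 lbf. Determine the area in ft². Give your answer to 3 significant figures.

60.0 ft²

Solving P = F/A for A: A = F/P.
P = 0.0134 kPa = 13.40 Pa; F = 16.8 lbf = 74.73 N.
A = 5.577 m²
5.577 m² × (1 ft² / 0.09290 m²) = 60.03 ft²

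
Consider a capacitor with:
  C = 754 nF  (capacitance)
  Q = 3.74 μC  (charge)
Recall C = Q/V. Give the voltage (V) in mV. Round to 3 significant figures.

4960 mV

Rearranging C = Q/V for V: V = Q/C.
C = 754 nF = 7.540×10^-7 F; Q = 3.74 μC = 3.740×10^-6 C.
V = 4.960 V  (the unit combination reduces to kg·m²/(A·s³) = V)
4.960 V × (1 mV / 0.001000 V) = 4960 mV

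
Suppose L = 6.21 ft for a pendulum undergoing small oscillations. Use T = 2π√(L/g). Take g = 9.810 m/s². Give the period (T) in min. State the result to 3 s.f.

0.0460 min

T is given directly by: T = 2π√(L/g).
L = 6.21 ft = 1.893 m; g = 9.810 m/s².
T = 2.760 s
2.760 s × (1 min / 60.00 s) = 0.04600 min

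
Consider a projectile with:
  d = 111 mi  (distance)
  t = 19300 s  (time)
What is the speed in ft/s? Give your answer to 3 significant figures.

Directly: v = d/t.
d = 111 mi = 1.786×10^5 m; t = 19300 s.
v = 9.256 m/s
9.256 m/s × (1 ft/s / 0.3048 m/s) = 30.37 ft/s

30.4 ft/s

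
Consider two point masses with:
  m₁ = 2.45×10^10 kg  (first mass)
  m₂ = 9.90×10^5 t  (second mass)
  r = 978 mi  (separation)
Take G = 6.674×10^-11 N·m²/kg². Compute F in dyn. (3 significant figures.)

65.3 dyn

F is given directly by: F = Gm₁m₂/r².
m₁ = 2.45×10^10 kg; m₂ = 9.90×10^5 t = 9.900×10^8 kg; r = 978 mi = 1.574×10^6 m; G = 6.674×10^-11 N·m²/kg².
F = 6.534×10^-4 N
6.534×10^-4 N × (1 dyn / 1.000×10^-5 N) = 65.34 dyn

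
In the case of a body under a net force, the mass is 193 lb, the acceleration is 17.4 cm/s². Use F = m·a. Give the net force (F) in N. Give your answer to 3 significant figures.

15.2 N

F is given directly by: F = m·a.
m = 193 lb = 87.54 kg; a = 17.4 cm/s² = 0.1740 m/s².
F = 15.23 N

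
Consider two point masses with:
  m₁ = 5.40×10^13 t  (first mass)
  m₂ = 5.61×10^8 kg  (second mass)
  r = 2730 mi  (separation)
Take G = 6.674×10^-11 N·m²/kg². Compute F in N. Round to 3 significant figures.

From Newton's law of gravitation: F = Gm₁m₂/r².
m₁ = 5.40×10^13 t = 5.400×10^16 kg; m₂ = 5.61×10^8 kg; r = 2730 mi = 4.394×10^6 m; G = 6.674×10^-11 N·m²/kg².
F = 104.7 N

105 N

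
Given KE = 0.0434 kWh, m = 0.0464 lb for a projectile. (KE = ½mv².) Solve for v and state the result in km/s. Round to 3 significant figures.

Rearranging KE = ½mv² for v: v = √(2·KE/m).
KE = 0.0434 kWh = 1.562×10^5 J; m = 0.0464 lb = 0.02105 kg.
v = 3853 m/s
3853 m/s × (1 km/s / 1000 m/s) = 3.853 km/s

3.85 km/s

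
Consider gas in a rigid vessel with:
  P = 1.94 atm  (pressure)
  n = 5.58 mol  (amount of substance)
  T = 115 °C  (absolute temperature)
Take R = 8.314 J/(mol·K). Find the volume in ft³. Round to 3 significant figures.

Rearranging PV = nRT for V: V = nRT/P.
P = 1.94 atm = 1.966×10^5 Pa; n = 5.58 mol; T = 115 °C = 388.1 K; R = 8.314 J/(mol·K).
V = 0.09161 m³
0.09161 m³ × (1 ft³ / 0.02832 m³) = 3.235 ft³

3.24 ft³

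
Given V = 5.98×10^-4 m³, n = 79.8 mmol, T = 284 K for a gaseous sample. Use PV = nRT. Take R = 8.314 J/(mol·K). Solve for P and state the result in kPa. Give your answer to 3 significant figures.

315 kPa

P is given directly by: P = nRT/V.
V = 5.98×10^-4 m³; n = 79.8 mmol = 0.07980 mol; T = 284 K; R = 8.314 J/(mol·K).
P = 3.151×10^5 Pa
3.151×10^5 Pa × (1 kPa / 1000 Pa) = 315.1 kPa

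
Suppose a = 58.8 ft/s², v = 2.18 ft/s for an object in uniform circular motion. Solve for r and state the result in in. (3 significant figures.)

0.970 in

Rearranging a = v²/r for r: r = v²/a.
a = 58.8 ft/s² = 17.92 m/s²; v = 2.18 ft/s = 0.6645 m/s.
r = 0.02463 m
0.02463 m × (1 in / 0.02540 m) = 0.9699 in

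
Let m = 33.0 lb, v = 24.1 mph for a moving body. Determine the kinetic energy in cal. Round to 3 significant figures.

208 cal

Directly: KE = ½mv².
m = 33.0 lb = 14.97 kg; v = 24.1 mph = 10.77 m/s.
KE = 868.7 J
868.7 J × (1 cal / 4.184 J) = 207.6 cal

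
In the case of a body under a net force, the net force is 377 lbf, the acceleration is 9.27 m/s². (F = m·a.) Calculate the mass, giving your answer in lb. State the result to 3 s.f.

From Newton's second law: m = F/a.
F = 377 lbf = 1677 N; a = 9.27 m/s².
m = 180.9 kg
180.9 kg × (1 lb / 0.4536 kg) = 398.8 lb

399 lb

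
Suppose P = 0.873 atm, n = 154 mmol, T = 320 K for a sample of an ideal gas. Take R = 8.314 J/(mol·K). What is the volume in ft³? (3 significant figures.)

0.164 ft³

Solving PV = nRT for V: V = nRT/P.
P = 0.873 atm = 88457 Pa; n = 154 mmol = 0.1540 mol; T = 320 K; R = 8.314 J/(mol·K).
V = 0.004632 m³
0.004632 m³ × (1 ft³ / 0.02832 m³) = 0.1636 ft³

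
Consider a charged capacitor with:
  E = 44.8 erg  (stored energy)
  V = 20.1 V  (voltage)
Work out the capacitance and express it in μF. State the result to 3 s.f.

0.0222 μF

Solving E = ½C·V² for C: C = 2E/V².
E = 44.8 erg = 4.480×10^-6 J; V = 20.1 V.
C = 2.218×10^-8 F
2.218×10^-8 F × (1 μF / 1.000×10^-6 F) = 0.02218 μF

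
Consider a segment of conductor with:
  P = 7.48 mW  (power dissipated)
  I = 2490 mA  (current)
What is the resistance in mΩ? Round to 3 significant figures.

Rearranging: R = P/I².
P = 7.48 mW = 0.007480 W; I = 2490 mA = 2.490 A.
R = 0.001206 Ω
0.001206 Ω × (1 mΩ / 0.001000 Ω) = 1.206 mΩ

1.21 mΩ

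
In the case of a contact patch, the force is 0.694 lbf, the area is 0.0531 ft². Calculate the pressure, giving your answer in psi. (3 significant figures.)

P is given directly by: P = F/A.
F = 0.694 lbf = 3.087 N; A = 0.0531 ft² = 0.004933 m².
P = 625.8 Pa
625.8 Pa × (1 psi / 6895 Pa) = 0.09076 psi

0.0908 psi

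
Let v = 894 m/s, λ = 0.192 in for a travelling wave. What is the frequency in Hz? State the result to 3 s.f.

Rearranging: f = v/λ.
v = 894 m/s; λ = 0.192 in = 0.004877 m.
f = 1.833×10^5 Hz

1.83×10^5 Hz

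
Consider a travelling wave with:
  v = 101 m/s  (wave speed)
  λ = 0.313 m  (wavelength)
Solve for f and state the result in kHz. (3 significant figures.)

0.323 kHz

Rearranging: f = v/λ.
v = 101 m/s; λ = 0.313 m.
f = 322.7 Hz
322.7 Hz × (1 kHz / 1000 Hz) = 0.3227 kHz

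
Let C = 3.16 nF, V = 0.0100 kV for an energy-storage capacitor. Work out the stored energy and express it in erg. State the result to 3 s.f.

E is given directly by: E = ½CV².
C = 3.16 nF = 3.160×10^-9 F; V = 0.0100 kV = 10.00 V.
E = 1.580×10^-7 J
1.580×10^-7 J × (1 erg / 1.000×10^-7 J) = 1.580 erg

1.58 erg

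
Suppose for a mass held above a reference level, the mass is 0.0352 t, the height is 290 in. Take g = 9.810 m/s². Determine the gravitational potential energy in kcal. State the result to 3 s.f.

Directly: PE = mgh.
m = 0.0352 t = 35.20 kg; h = 290 in = 7.366 m; g = 9.810 m/s².
PE = 2544 J
2544 J × (1 kcal / 4184 J) = 0.6079 kcal

0.608 kcal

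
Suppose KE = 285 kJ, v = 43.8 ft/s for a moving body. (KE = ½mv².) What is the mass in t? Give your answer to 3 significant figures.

Solving KE = ½mv² for m: m = 2·KE/v².
KE = 285 kJ = 2.850×10^5 J; v = 43.8 ft/s = 13.35 m/s.
m = 3198 kg
3198 kg × (1 t / 1000 kg) = 3.198 t

3.20 t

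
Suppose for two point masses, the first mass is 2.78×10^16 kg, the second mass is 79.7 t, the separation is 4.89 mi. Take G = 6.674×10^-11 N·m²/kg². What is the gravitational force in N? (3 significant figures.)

F is given directly by: F = Gm₁m₂/r².
m₁ = 2.78×10^16 kg; m₂ = 79.7 t = 79700 kg; r = 4.89 mi = 7870 m; G = 6.674×10^-11 N·m²/kg².
F = 2388 N

2390 N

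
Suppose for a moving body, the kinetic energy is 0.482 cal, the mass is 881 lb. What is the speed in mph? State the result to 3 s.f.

Rearranging: v = √(2·KE/m).
KE = 0.482 cal = 2.017 J; m = 881 lb = 399.6 kg.
v = 0.1005 m/s
0.1005 m/s × (1 mph / 0.4470 m/s) = 0.2247 mph

0.225 mph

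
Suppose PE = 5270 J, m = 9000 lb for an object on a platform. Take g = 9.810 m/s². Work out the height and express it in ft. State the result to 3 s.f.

Rearranging PE = m·g·h for h: h = PE/(m·g).
PE = 5270 J; m = 9000 lb = 4082 kg; g = 9.810 m/s².
h = 0.1316 m
0.1316 m × (1 ft / 0.3048 m) = 0.4317 ft

0.432 ft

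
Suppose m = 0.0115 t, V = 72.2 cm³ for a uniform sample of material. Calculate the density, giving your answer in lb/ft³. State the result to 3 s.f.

Directly: ρ = m/V.
m = 0.0115 t = 11.50 kg; V = 72.2 cm³ = 7.220×10^-5 m³.
ρ = 1.593×10^5 kg/m³
1.593×10^5 kg/m³ × (1 lb/ft³ / 16.02 kg/m³) = 9944 lb/ft³

9940 lb/ft³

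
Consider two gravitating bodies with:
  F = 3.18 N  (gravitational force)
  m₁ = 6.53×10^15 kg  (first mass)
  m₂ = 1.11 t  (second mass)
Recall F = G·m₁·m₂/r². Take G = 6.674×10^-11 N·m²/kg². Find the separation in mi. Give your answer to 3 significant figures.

7.66 mi

From Newton's law of gravitation: r = √(G·m₁m₂/F).
F = 3.18 N; m₁ = 6.53×10^15 kg; m₂ = 1.11 t = 1110 kg; G = 6.674×10^-11 N·m²/kg².
r = 12334 m
12334 m × (1 mi / 1609 m) = 7.664 mi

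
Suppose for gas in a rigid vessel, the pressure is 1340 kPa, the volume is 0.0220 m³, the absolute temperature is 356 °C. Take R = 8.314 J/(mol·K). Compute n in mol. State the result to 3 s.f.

5.64 mol

From the ideal-gas law: n = PV/(RT).
P = 1340 kPa = 1.340×10^6 Pa; V = 0.0220 m³; T = 356 °C = 629.1 K; R = 8.314 J/(mol·K).
n = 5.636 mol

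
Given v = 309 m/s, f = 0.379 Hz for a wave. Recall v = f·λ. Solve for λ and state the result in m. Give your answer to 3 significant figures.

815 m

Rearranging: λ = v/f.
v = 309 m/s; f = 0.379 Hz.
λ = 815.3 m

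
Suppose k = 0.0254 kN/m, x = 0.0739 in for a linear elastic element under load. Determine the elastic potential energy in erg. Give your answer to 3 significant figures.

447 erg

Directly: U = ½kx².
k = 0.0254 kN/m = 25.40 N/m; x = 0.0739 in = 0.001877 m.
U = 4.475×10^-5 J  (the unit combination reduces to kg·m²/s² = J)
4.475×10^-5 J × (1 erg / 1.000×10^-7 J) = 447.5 erg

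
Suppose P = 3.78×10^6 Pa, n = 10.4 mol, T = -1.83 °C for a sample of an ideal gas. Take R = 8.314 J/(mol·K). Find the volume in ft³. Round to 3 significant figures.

Solving PV = nRT for V: V = nRT/P.
P = 3.78×10^6 Pa; n = 10.4 mol; T = -1.83 °C = 271.3 K; R = 8.314 J/(mol·K).
V = 0.006206 m³
0.006206 m³ × (1 ft³ / 0.02832 m³) = 0.2192 ft³

0.219 ft³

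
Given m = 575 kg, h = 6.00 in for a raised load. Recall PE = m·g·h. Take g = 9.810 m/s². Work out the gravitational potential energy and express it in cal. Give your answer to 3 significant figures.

205 cal

Directly: PE = mgh.
m = 575 kg; h = 6.00 in = 0.1524 m; g = 9.810 m/s².
PE = 859.7 J
859.7 J × (1 cal / 4.184 J) = 205.5 cal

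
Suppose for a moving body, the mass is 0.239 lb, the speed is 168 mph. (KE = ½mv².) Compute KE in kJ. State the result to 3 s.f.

0.306 kJ

KE is given directly by: KE = ½mv².
m = 0.239 lb = 0.1084 kg; v = 168 mph = 75.10 m/s.
KE = 305.7 J
305.7 J × (1 kJ / 1000 J) = 0.3057 kJ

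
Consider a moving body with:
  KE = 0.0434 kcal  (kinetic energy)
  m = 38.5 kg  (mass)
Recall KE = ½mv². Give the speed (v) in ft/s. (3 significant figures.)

10.1 ft/s

Rearranging KE = ½mv² for v: v = √(2·KE/m).
KE = 0.0434 kcal = 181.6 J; m = 38.5 kg.
v = 3.071 m/s
3.071 m/s × (1 ft/s / 0.3048 m/s) = 10.08 ft/s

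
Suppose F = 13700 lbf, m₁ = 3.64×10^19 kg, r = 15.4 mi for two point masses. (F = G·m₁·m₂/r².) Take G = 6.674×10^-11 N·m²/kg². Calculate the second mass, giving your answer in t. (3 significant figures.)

15.4 t

Rearranging: m₂ = F·r²/(G·m₁).
F = 13700 lbf = 60941 N; m₁ = 3.64×10^19 kg; r = 15.4 mi = 24784 m; G = 6.674×10^-11 N·m²/kg².
m₂ = 15408 kg
15408 kg × (1 t / 1000 kg) = 15.41 t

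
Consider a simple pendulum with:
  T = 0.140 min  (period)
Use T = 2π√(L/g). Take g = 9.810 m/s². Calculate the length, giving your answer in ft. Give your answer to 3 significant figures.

Solving T = 2π√(L/g) for L: L = g·(T/2π)².
T = 0.140 min = 8.400 s; g = 9.810 m/s².
L = 17.53 m
17.53 m × (1 ft / 0.3048 m) = 57.52 ft

57.5 ft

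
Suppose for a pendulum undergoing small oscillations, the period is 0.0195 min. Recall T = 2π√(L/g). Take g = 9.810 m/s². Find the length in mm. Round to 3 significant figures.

340 mm

Rearranging T = 2π√(L/g) for L: L = g·(T/2π)².
T = 0.0195 min = 1.170 s; g = 9.810 m/s².
L = 0.3402 m
0.3402 m × (1 mm / 0.001000 m) = 340.2 mm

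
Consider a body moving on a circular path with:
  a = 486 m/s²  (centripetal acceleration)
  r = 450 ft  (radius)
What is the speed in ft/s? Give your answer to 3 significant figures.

Solving a = v²/r for v: v = √(a·r).
a = 486 m/s²; r = 450 ft = 137.2 m.
v = 258.2 m/s
258.2 m/s × (1 ft/s / 0.3048 m/s) = 847.1 ft/s

847 ft/s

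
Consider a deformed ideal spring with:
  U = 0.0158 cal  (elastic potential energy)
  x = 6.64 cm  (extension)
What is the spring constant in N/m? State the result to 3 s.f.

30.0 N/m

Rearranging U = ½k·x² for k: k = 2U/x².
U = 0.0158 cal = 0.06611 J; x = 6.64 cm = 0.06640 m.
k = 29.99 N/m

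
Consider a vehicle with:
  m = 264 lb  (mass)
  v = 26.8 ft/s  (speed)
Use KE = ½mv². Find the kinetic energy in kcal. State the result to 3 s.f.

0.955 kcal

Directly: KE = ½mv².
m = 264 lb = 119.7 kg; v = 26.8 ft/s = 8.169 m/s.
KE = 3995 J
3995 J × (1 kcal / 4184 J) = 0.9549 kcal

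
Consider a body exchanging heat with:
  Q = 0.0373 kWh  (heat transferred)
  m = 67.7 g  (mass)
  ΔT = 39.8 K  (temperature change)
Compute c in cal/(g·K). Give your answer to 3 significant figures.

Rearranging: c = Q/(m·ΔT).
Q = 0.0373 kWh = 1.343×10^5 J; m = 67.7 g = 0.06770 kg; ΔT = 39.8 K.
c = 49836 J/(kg·K)
49836 J/(kg·K) × (1 cal/(g·K) / 4184 J/(kg·K)) = 11.91 cal/(g·K)

11.9 cal/(g·K)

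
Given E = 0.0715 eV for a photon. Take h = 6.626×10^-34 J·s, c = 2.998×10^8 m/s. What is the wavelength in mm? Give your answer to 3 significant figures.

0.0173 mm

Solving E = h·c/λ for λ: λ = hc/E.
E = 0.0715 eV = 1.146×10^-20 J; h = 6.626×10^-34 J·s; c = 2.998×10^8 m/s.
λ = 1.734×10^-5 m
1.734×10^-5 m × (1 mm / 0.001000 m) = 0.01734 mm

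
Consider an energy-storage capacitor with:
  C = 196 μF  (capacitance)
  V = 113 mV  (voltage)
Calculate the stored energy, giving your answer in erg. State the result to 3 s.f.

Directly: E = ½CV².
C = 196 μF = 1.960×10^-4 F; V = 113 mV = 0.1130 V.
E = 1.251×10^-6 J  (the unit combination reduces to kg·m²/s² = J)
1.251×10^-6 J × (1 erg / 1.000×10^-7 J) = 12.51 erg

12.5 erg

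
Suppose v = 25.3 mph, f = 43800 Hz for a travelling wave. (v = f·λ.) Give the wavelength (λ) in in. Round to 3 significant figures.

0.0102 in

Rearranging: λ = v/f.
v = 25.3 mph = 11.31 m/s; f = 43800 Hz.
λ = 2.582×10^-4 m
2.582×10^-4 m × (1 in / 0.02540 m) = 0.01017 in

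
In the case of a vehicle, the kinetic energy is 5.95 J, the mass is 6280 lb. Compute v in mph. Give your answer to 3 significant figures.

Rearranging: v = √(2·KE/m).
KE = 5.95 J; m = 6280 lb = 2849 kg.
v = 0.06463 m/s
0.06463 m/s × (1 mph / 0.4470 m/s) = 0.1446 mph

0.145 mph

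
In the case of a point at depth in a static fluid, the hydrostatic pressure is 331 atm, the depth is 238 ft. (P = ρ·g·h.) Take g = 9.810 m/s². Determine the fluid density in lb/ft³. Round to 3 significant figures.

2940 lb/ft³

Rearranging: ρ = P/(g·h).
P = 331 atm = 3.354×10^7 Pa; h = 238 ft = 72.54 m; g = 9.810 m/s².
ρ = 47129 kg/m³
47129 kg/m³ × (1 lb/ft³ / 16.02 kg/m³) = 2942 lb/ft³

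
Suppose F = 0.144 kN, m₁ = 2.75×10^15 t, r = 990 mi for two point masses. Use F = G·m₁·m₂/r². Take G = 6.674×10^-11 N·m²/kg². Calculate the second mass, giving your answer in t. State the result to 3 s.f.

1990 t

Rearranging F = G·m₁·m₂/r² for m₂: m₂ = F·r²/(G·m₁).
F = 0.144 kN = 144.0 N; m₁ = 2.75×10^15 t = 2.750×10^18 kg; r = 990 mi = 1.593×10^6 m; G = 6.674×10^-11 N·m²/kg².
m₂ = 1.992×10^6 kg
1.992×10^6 kg × (1 t / 1000 kg) = 1992 t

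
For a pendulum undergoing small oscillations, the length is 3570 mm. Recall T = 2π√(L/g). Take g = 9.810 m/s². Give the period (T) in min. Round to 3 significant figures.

0.0632 min

Directly: T = 2π√(L/g).
L = 3570 mm = 3.570 m; g = 9.810 m/s².
T = 3.790 s
3.790 s × (1 min / 60.00 s) = 0.06317 min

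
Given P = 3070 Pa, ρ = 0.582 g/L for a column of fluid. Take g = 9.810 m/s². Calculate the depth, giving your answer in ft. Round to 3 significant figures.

1760 ft

Solving P = ρ·g·h for h: h = P/(ρ·g).
P = 3070 Pa; ρ = 0.582 g/L = 0.5820 kg/m³; g = 9.810 m/s².
h = 537.7 m
537.7 m × (1 ft / 0.3048 m) = 1764 ft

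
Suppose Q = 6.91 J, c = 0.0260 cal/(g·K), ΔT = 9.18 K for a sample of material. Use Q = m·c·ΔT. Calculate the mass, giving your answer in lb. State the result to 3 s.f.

0.0153 lb

Solving Q = m·c·ΔT for m: m = Q/(c·ΔT).
Q = 6.91 J; c = 0.0260 cal/(g·K) = 108.8 J/(kg·K); ΔT = 9.18 K.
m = 0.006919 kg
0.006919 kg × (1 lb / 0.4536 kg) = 0.01525 lb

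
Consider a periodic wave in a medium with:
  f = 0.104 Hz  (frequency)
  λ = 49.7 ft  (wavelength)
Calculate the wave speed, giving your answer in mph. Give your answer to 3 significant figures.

3.52 mph

v is given directly by: v = fλ.
f = 0.104 Hz; λ = 49.7 ft = 15.15 m.
v = 1.575 m/s
1.575 m/s × (1 mph / 0.4470 m/s) = 3.524 mph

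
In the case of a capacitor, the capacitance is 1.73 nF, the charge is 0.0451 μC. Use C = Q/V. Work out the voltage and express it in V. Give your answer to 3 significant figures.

Rearranging C = Q/V for V: V = Q/C.
C = 1.73 nF = 1.730×10^-9 F; Q = 0.0451 μC = 4.510×10^-8 C.
V = 26.07 V  (the unit combination reduces to kg·m²/(A·s³) = V)

26.1 V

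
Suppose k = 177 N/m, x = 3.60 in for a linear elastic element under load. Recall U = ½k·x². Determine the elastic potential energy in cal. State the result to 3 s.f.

U is given directly by: U = ½kx².
k = 177 N/m; x = 3.60 in = 0.09144 m.
U = 0.7400 J  (the unit combination reduces to kg·m²/s² = J)
0.7400 J × (1 cal / 4.184 J) = 0.1769 cal

0.177 cal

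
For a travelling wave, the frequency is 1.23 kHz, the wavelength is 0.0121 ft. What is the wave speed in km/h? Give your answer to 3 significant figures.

16.3 km/h

Directly: v = fλ.
f = 1.23 kHz = 1230 Hz; λ = 0.0121 ft = 0.003688 m.
v = 4.536 m/s
4.536 m/s × (1 km/h / 0.2778 m/s) = 16.33 km/h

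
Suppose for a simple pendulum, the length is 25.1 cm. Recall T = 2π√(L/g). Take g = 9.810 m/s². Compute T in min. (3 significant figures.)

0.0168 min

T is given directly by: T = 2π√(L/g).
L = 25.1 cm = 0.2510 m; g = 9.810 m/s².
T = 1.005 s
1.005 s × (1 min / 60.00 s) = 0.01675 min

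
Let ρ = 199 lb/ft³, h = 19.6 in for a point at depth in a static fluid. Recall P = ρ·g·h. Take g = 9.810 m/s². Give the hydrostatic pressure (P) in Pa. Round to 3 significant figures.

15600 Pa

P is given directly by: P = ρgh.
ρ = 199 lb/ft³ = 3188 kg/m³; h = 19.6 in = 0.4978 m; g = 9.810 m/s².
P = 15568 Pa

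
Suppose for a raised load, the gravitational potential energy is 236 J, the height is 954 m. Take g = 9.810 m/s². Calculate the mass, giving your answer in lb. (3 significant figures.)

0.0556 lb

Rearranging PE = m·g·h for m: m = PE/(g·h).
PE = 236 J; h = 954 m; g = 9.810 m/s².
m = 0.02522 kg
0.02522 kg × (1 lb / 0.4536 kg) = 0.05559 lb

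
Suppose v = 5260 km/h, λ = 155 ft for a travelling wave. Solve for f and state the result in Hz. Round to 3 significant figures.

30.9 Hz

Rearranging v = f·λ for f: f = v/λ.
v = 5260 km/h = 1461 m/s; λ = 155 ft = 47.24 m.
f = 30.93 Hz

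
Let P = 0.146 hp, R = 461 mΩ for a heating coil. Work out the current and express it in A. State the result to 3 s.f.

15.4 A

Rearranging P = I²R for I: I = √(P/R).
P = 0.146 hp = 108.9 W; R = 461 mΩ = 0.4610 Ω.
I = 15.37 A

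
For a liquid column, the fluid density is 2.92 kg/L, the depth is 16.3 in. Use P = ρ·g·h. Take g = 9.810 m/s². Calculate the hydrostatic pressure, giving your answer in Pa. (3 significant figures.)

11900 Pa

P is given directly by: P = ρgh.
ρ = 2.92 kg/L = 2920 kg/m³; h = 16.3 in = 0.4140 m; g = 9.810 m/s².
P = 11860 Pa  (the unit combination reduces to kg/(m·s²) = Pa)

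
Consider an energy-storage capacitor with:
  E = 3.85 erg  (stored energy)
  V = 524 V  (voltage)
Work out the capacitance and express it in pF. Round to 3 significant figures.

Rearranging E = ½C·V² for C: C = 2E/V².
E = 3.85 erg = 3.850×10^-7 J; V = 524 V.
C = 2.804×10^-12 F
2.804×10^-12 F × (1 pF / 1.000×10^-12 F) = 2.804 pF

2.80 pF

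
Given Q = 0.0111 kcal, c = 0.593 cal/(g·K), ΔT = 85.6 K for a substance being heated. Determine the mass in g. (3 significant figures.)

Solving Q = m·c·ΔT for m: m = Q/(c·ΔT).
Q = 0.0111 kcal = 46.44 J; c = 0.593 cal/(g·K) = 2481 J/(kg·K); ΔT = 85.6 K.
m = 2.187×10^-4 kg
2.187×10^-4 kg × (1 g / 0.001000 kg) = 0.2187 g

0.219 g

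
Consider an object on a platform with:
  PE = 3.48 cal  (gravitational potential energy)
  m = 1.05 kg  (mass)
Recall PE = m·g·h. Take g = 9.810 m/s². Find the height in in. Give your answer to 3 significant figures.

55.7 in

Rearranging: h = PE/(m·g).
PE = 3.48 cal = 14.56 J; m = 1.05 kg; g = 9.810 m/s².
h = 1.414 m
1.414 m × (1 in / 0.02540 m) = 55.65 in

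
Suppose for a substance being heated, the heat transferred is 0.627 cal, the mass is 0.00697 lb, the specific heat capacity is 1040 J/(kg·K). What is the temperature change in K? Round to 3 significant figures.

0.798 K

Solving Q = m·c·ΔT for ΔT: ΔT = Q/(m·c).
Q = 0.627 cal = 2.623 J; m = 0.00697 lb = 0.003162 kg; c = 1040 J/(kg·K).
ΔT = 0.7979 K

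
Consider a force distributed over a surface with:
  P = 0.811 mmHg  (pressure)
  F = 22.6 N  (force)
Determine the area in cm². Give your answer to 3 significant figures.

2090 cm²

Rearranging: A = F/P.
P = 0.811 mmHg = 108.1 Pa; F = 22.6 N.
A = 0.2090 m²
0.2090 m² × (1 cm² / 1.000×10^-4 m²) = 2090 cm²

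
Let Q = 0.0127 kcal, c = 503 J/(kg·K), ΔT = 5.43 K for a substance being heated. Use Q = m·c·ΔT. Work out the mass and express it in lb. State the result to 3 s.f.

Rearranging: m = Q/(c·ΔT).
Q = 0.0127 kcal = 53.14 J; c = 503 J/(kg·K); ΔT = 5.43 K.
m = 0.01945 kg
0.01945 kg × (1 lb / 0.4536 kg) = 0.04289 lb

0.0429 lb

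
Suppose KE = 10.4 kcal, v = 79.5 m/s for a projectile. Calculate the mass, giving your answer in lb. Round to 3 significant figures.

Solving KE = ½mv² for m: m = 2·KE/v².
KE = 10.4 kcal = 43514 J; v = 79.5 m/s.
m = 13.77 kg
13.77 kg × (1 lb / 0.4536 kg) = 30.36 lb

30.4 lb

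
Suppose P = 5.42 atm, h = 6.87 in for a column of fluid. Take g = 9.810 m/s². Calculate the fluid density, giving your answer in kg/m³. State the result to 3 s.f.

Solving P = ρ·g·h for ρ: ρ = P/(g·h).
P = 5.42 atm = 5.492×10^5 Pa; h = 6.87 in = 0.1745 m; g = 9.810 m/s².
ρ = 3.208×10^5 kg/m³

3.21×10^5 kg/m³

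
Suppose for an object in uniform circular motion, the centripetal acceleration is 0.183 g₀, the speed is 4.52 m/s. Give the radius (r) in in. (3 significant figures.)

448 in

Rearranging: r = v²/a.
a = 0.183 g₀ = 1.795 m/s²; v = 4.52 m/s.
r = 11.38 m
11.38 m × (1 in / 0.02540 m) = 448.2 in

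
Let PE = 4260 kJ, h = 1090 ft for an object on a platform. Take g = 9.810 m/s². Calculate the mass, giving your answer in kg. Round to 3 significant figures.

Solving PE = m·g·h for m: m = PE/(g·h).
PE = 4260 kJ = 4.260×10^6 J; h = 1090 ft = 332.2 m; g = 9.810 m/s².
m = 1307 kg

1310 kg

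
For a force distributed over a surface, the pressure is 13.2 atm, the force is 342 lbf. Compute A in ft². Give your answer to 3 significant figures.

0.0122 ft²

Rearranging P = F/A for A: A = F/P.
P = 13.2 atm = 1.337×10^6 Pa; F = 342 lbf = 1521 N.
A = 0.001137 m²
0.001137 m² × (1 ft² / 0.09290 m²) = 0.01224 ft²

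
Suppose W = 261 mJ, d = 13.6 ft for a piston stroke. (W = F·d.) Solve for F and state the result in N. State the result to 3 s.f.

Solving W = F·d for F: F = W/d.
W = 261 mJ = 0.2610 J; d = 13.6 ft = 4.145 m.
F = 0.06296 N

0.0630 N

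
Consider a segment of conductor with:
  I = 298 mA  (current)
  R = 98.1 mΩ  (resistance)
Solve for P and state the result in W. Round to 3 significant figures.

0.00871 W

Directly: P = I²R.
I = 298 mA = 0.2980 A; R = 98.1 mΩ = 0.09810 Ω.
P = 0.008712 W  (the unit combination reduces to kg·m²/s³ = W)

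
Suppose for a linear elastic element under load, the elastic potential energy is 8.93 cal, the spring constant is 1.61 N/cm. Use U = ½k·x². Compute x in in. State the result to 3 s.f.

Rearranging: x = √(2U/k).
U = 8.93 cal = 37.36 J; k = 1.61 N/cm = 161.0 N/m.
x = 0.6813 m
0.6813 m × (1 in / 0.02540 m) = 26.82 in

26.8 in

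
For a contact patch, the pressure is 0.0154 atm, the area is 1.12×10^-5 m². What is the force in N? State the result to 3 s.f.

0.0175 N

Rearranging P = F/A for F: F = P·A.
P = 0.0154 atm = 1560 Pa; A = 1.12×10^-5 m².
F = 0.01748 N  (the unit combination reduces to kg·m/s² = N)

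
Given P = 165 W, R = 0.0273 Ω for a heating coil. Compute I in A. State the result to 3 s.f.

Rearranging P = I²R for I: I = √(P/R).
P = 165 W; R = 0.0273 Ω.
I = 77.74 A

77.7 A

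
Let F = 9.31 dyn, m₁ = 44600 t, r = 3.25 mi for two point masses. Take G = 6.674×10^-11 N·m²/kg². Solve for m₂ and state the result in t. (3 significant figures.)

Rearranging: m₂ = F·r²/(G·m₁).
F = 9.31 dyn = 9.310×10^-5 N; m₁ = 44600 t = 4.460×10^7 kg; r = 3.25 mi = 5230 m; G = 6.674×10^-11 N·m²/kg².
m₂ = 8.556×10^5 kg
8.556×10^5 kg × (1 t / 1000 kg) = 855.6 t

856 t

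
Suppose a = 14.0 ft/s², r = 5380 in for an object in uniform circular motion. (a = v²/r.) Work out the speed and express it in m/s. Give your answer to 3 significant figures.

Solving a = v²/r for v: v = √(a·r).
a = 14.0 ft/s² = 4.267 m/s²; r = 5380 in = 136.7 m.
v = 24.15 m/s

24.1 m/s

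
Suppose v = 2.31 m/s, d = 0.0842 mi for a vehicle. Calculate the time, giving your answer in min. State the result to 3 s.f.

Rearranging: t = d/v.
v = 2.31 m/s; d = 0.0842 mi = 135.5 m.
t = 58.66 s
58.66 s × (1 min / 60.00 s) = 0.9777 min

0.978 min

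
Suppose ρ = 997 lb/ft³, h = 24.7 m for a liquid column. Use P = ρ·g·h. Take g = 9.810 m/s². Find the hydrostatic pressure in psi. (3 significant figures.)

Directly: P = ρgh.
ρ = 997 lb/ft³ = 15970 kg/m³; h = 24.7 m; g = 9.810 m/s².
P = 3.870×10^6 Pa
3.870×10^6 Pa × (1 psi / 6895 Pa) = 561.3 psi

561 psi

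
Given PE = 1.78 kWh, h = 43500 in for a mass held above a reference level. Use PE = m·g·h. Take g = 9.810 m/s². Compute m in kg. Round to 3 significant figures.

Rearranging PE = m·g·h for m: m = PE/(g·h).
PE = 1.78 kWh = 6.408×10^6 J; h = 43500 in = 1105 m; g = 9.810 m/s².
m = 591.2 kg

591 kg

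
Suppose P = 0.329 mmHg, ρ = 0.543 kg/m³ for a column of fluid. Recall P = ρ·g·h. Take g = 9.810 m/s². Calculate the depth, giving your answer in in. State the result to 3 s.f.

Solving P = ρ·g·h for h: h = P/(ρ·g).
P = 0.329 mmHg = 43.86 Pa; ρ = 0.543 kg/m³; g = 9.810 m/s².
h = 8.234 m
8.234 m × (1 in / 0.02540 m) = 324.2 in

324 in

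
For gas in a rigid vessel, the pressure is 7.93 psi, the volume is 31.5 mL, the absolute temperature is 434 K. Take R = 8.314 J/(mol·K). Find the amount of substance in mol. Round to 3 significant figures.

Rearranging PV = nRT for n: n = PV/(RT).
P = 7.93 psi = 54675 Pa; V = 31.5 mL = 3.150×10^-5 m³; T = 434 K; R = 8.314 J/(mol·K).
n = 4.773×10^-4 mol

4.77×10^-4 mol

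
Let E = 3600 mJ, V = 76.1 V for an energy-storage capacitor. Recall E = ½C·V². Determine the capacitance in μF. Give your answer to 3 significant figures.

1240 μF

Solving E = ½C·V² for C: C = 2E/V².
E = 3600 mJ = 3.600 J; V = 76.1 V.
C = 0.001243 F
0.001243 F × (1 μF / 1.000×10^-6 F) = 1243 μF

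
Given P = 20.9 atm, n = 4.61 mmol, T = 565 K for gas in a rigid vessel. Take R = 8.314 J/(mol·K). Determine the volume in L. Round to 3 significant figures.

0.0102 L

From the ideal-gas law: V = nRT/P.
P = 20.9 atm = 2.118×10^6 Pa; n = 4.61 mmol = 0.004610 mol; T = 565 K; R = 8.314 J/(mol·K).
V = 1.023×10^-5 m³
1.023×10^-5 m³ × (1 L / 0.001000 m³) = 0.01023 L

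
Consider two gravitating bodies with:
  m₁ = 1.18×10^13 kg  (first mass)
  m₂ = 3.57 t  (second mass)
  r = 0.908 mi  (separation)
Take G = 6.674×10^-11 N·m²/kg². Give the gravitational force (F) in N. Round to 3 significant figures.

F is given directly by: F = Gm₁m₂/r².
m₁ = 1.18×10^13 kg; m₂ = 3.57 t = 3570 kg; r = 0.908 mi = 1461 m; G = 6.674×10^-11 N·m²/kg².
F = 1.317 N

1.32 N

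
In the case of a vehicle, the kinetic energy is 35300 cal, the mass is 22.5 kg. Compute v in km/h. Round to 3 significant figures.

Rearranging: v = √(2·KE/m).
KE = 35300 cal = 1.477×10^5 J; m = 22.5 kg.
v = 114.6 m/s
114.6 m/s × (1 km/h / 0.2778 m/s) = 412.5 km/h

412 km/h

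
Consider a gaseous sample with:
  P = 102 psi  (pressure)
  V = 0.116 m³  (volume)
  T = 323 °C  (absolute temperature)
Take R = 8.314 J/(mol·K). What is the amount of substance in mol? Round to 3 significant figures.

16.5 mol

From the ideal-gas law: n = PV/(RT).
P = 102 psi = 7.033×10^5 Pa; V = 0.116 m³; T = 323 °C = 596.1 K; R = 8.314 J/(mol·K).
n = 16.46 mol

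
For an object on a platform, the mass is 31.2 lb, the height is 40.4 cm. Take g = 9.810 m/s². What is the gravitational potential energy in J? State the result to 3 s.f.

56.1 J

PE is given directly by: PE = mgh.
m = 31.2 lb = 14.15 kg; h = 40.4 cm = 0.4040 m; g = 9.810 m/s².
PE = 56.09 J  (the unit combination reduces to kg·m²/s² = J)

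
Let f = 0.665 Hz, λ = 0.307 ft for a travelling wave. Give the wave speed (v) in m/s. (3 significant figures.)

v is given directly by: v = fλ.
f = 0.665 Hz; λ = 0.307 ft = 0.09357 m.
v = 0.06223 m/s

0.0622 m/s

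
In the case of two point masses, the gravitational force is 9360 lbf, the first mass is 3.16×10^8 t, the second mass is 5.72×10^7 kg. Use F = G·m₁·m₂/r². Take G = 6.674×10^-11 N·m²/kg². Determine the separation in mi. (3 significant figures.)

From Newton's law of gravitation: r = √(G·m₁m₂/F).
F = 9360 lbf = 41635 N; m₁ = 3.16×10^8 t = 3.160×10^11 kg; m₂ = 5.72×10^7 kg; G = 6.674×10^-11 N·m²/kg².
r = 170.2 m
170.2 m × (1 mi / 1609 m) = 0.1058 mi

0.106 mi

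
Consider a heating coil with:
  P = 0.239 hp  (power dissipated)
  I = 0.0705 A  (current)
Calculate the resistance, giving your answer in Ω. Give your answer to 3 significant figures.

35900 Ω

Rearranging: R = P/I².
P = 0.239 hp = 178.2 W; I = 0.0705 A.
R = 35858 Ω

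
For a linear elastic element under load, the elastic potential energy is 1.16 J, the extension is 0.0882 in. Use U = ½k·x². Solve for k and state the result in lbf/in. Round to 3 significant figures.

2640 lbf/in

Rearranging U = ½k·x² for k: k = 2U/x².
U = 1.16 J; x = 0.0882 in = 0.002240 m.
k = 4.623×10^5 N/m
4.623×10^5 N/m × (1 lbf/in / 175.1 N/m) = 2640 lbf/in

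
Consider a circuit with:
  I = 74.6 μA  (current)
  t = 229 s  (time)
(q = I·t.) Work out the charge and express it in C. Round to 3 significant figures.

0.0171 C

q is given directly by: q = It.
I = 74.6 μA = 7.460×10^-5 A; t = 229 s.
q = 0.01708 C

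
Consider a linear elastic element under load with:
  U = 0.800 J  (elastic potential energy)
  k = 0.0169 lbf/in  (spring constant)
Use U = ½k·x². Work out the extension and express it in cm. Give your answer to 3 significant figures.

Solving U = ½k·x² for x: x = √(2U/k).
U = 0.800 J; k = 0.0169 lbf/in = 2.960 N/m.
x = 0.7353 m
0.7353 m × (1 cm / 0.01000 m) = 73.53 cm

73.5 cm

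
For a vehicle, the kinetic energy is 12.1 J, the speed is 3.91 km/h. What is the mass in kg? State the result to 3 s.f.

20.5 kg

Solving KE = ½mv² for m: m = 2·KE/v².
KE = 12.1 J; v = 3.91 km/h = 1.086 m/s.
m = 20.51 kg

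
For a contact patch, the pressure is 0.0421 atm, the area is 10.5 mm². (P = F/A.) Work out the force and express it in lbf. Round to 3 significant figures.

Solving P = F/A for F: F = P·A.
P = 0.0421 atm = 4266 Pa; A = 10.5 mm² = 1.050×10^-5 m².
F = 0.04479 N
0.04479 N × (1 lbf / 4.448 N) = 0.01007 lbf

0.0101 lbf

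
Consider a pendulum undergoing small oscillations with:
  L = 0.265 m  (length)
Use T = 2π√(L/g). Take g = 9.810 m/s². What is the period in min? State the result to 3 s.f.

T is given directly by: T = 2π√(L/g).
L = 0.265 m; g = 9.810 m/s².
T = 1.033 s
1.033 s × (1 min / 60.00 s) = 0.01721 min

0.0172 min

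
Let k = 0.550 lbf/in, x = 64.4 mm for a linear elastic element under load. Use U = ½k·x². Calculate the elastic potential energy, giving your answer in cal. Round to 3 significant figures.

Directly: U = ½kx².
k = 0.550 lbf/in = 96.32 N/m; x = 64.4 mm = 0.06440 m.
U = 0.1997 J
0.1997 J × (1 cal / 4.184 J) = 0.04774 cal

0.0477 cal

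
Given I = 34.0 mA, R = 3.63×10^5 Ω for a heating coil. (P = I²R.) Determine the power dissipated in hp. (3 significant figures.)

0.563 hp

Directly: P = I²R.
I = 34.0 mA = 0.03400 A; R = 3.63×10^5 Ω.
P = 419.6 W
419.6 W × (1 hp / 745.7 W) = 0.5627 hp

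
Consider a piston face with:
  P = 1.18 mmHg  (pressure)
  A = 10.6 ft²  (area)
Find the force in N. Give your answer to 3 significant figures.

155 N

Solving P = F/A for F: F = P·A.
P = 1.18 mmHg = 157.3 Pa; A = 10.6 ft² = 0.9848 m².
F = 154.9 N  (the unit combination reduces to kg·m/s² = N)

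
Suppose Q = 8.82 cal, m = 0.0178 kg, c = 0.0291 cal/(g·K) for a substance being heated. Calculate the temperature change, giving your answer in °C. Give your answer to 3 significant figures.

17.0 °C

Rearranging Q = m·c·ΔT for ΔT: ΔT = Q/(m·c).
Q = 8.82 cal = 36.90 J; m = 0.0178 kg; c = 0.0291 cal/(g·K) = 121.8 J/(kg·K).
ΔT = 17.03 K
Since 1 °C = 1 K, 17.03 °C.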